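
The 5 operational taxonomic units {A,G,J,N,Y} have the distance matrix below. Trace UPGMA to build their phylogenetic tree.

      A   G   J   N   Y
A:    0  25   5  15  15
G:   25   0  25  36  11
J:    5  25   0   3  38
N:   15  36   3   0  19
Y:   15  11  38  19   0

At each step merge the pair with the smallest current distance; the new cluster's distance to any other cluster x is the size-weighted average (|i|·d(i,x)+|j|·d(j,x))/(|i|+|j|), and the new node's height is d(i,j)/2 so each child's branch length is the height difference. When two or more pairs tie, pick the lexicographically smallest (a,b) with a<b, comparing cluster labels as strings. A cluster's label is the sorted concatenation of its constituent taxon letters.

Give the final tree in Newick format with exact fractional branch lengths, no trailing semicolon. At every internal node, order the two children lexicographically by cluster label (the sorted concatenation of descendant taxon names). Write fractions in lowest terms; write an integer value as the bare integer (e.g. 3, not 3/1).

((A:5,(J:3/2,N:3/2):7/2):49/6,(G:11/2,Y:11/2):23/3)

iteration 1: select J,N (d=3); attach at lengths (3/2, 3/2); label the merged cluster JN
  updated: d(A,JN)=10, d(G,JN)=61/2, d(JN,Y)=57/2
iteration 2: select A,JN (d=10); attach at lengths (5, 7/2); label the merged cluster AJN
  updated: d(AJN,G)=86/3, d(AJN,Y)=24
iteration 3: select G,Y (d=11); attach at lengths (11/2, 11/2); label the merged cluster GY
  updated: d(AJN,GY)=79/3
iteration 4: select AJN,GY (d=79/3); attach at lengths (49/6, 23/3); label the merged cluster AGJNY
final tree: ((A:5,(J:3/2,N:3/2):7/2):49/6,(G:11/2,Y:11/2):23/3)
total length: 115/3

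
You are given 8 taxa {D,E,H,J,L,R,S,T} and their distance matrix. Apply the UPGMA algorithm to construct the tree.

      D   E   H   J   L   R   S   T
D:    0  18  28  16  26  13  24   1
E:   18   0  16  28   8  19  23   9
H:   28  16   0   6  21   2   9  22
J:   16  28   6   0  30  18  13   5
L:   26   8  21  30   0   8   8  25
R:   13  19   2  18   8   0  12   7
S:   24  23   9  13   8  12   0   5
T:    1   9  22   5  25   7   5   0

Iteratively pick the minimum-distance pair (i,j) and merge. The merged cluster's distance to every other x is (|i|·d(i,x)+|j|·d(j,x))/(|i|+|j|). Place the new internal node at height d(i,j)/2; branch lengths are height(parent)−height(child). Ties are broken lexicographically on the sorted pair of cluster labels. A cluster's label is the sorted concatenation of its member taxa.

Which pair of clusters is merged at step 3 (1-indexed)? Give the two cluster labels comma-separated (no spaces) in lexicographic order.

E,L

iteration 1: select D,T (d=1); attach at lengths (1/2, 1/2); label the merged cluster DT
  updated: d(DT,E)=27/2, d(DT,H)=25, d(DT,J)=21/2, d(DT,L)=51/2, d(DT,R)=10, d(DT,S)=29/2
iteration 2: select H,R (d=2); attach at lengths (1, 1); label the merged cluster HR
  updated: d(DT,HR)=35/2, d(E,HR)=35/2, d(HR,J)=12, d(HR,L)=29/2, d(HR,S)=21/2
iteration 3: select E,L (d=8); attach at lengths (4, 4); label the merged cluster EL
  updated: d(DT,EL)=39/2, d(EL,HR)=16, d(EL,J)=29, d(EL,S)=31/2
iteration 4: select DT,J (d=21/2); attach at lengths (19/4, 21/4); label the merged cluster DJT
  updated: d(DJT,EL)=68/3, d(DJT,HR)=47/3, d(DJT,S)=14
iteration 5: select HR,S (d=21/2); attach at lengths (17/4, 21/4); label the merged cluster HRS
  updated: d(DJT,HRS)=136/9, d(EL,HRS)=95/6
iteration 6: select DJT,HRS (d=136/9); attach at lengths (83/36, 83/36); label the merged cluster DHJRST
  updated: d(DHJRST,EL)=77/4
iteration 7: select DHJRST,EL (d=77/4); attach at lengths (149/72, 45/8); label the merged cluster DEHJLRST
final tree: ((((D:1/2,T:1/2):19/4,J:21/4):83/36,((H:1,R:1):17/4,S:21/4):83/36):149/72,(E:4,L:4):45/8)
total length: 1541/36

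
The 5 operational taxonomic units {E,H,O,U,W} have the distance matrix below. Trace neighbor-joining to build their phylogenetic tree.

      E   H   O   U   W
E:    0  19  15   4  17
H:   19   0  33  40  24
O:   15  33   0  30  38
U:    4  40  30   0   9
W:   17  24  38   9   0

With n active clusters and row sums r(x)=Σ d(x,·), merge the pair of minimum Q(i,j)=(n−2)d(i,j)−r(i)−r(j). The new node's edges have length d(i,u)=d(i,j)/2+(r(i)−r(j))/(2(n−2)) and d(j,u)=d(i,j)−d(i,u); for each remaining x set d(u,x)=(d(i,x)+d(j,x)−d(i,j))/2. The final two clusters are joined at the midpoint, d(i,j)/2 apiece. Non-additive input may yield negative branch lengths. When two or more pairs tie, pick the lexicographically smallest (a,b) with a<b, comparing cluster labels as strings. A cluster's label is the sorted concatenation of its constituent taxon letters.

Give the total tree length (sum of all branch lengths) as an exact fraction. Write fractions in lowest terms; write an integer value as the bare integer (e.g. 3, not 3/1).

205/4

iteration 1: select U,W (d=9, Q=-144); attach at lengths (11/3, 16/3); label the merged cluster UW
  updated: d(E,UW)=6, d(H,UW)=55/2, d(O,UW)=59/2
iteration 2: select E,UW (d=6, Q=-91); attach at lengths (-11/4, 35/4); label the merged cluster EUW
  updated: d(EUW,H)=81/4, d(EUW,O)=77/4
iteration 3: select EUW,H (d=81/4, Q=-145/2); attach at lengths (13/4, 17); label the merged cluster EHUW
  updated: d(EHUW,O)=16
iteration 4: select EHUW,O (d=16); attach at lengths (8, 8); label the merged cluster EHOUW
final tree: (((E:-11/4,(U:11/3,W:16/3):35/4):13/4,H:17):8,O:8)
total length: 205/4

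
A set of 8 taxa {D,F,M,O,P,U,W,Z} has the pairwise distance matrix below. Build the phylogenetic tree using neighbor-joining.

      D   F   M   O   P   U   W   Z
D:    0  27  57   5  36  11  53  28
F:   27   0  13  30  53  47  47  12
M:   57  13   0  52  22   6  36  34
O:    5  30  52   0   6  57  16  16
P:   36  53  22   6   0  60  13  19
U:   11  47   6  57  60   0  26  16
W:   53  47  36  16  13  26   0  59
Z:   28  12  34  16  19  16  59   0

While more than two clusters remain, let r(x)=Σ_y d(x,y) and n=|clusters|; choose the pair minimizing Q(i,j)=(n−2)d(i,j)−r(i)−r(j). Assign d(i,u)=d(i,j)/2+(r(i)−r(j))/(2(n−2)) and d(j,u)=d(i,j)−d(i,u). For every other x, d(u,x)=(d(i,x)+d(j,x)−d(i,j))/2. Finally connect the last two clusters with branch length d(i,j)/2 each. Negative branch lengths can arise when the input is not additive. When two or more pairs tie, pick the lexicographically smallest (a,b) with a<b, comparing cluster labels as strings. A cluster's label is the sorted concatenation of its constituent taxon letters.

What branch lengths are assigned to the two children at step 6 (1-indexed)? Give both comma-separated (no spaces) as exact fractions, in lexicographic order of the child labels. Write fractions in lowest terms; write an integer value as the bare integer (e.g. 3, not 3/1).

1. join M+U (d=6, Q=-407) ⇒ MU; edges |M|=11/4, |U|=13/4
  updated: d(D,MU)=31, d(F,MU)=27, d(MU,O)=103/2, d(MU,P)=38, d(MU,W)=28, d(MU,Z)=22
2. join P+W (d=13, Q=-316) ⇒ PW; edges |P|=7/5, |W|=58/5
  updated: d(D,PW)=38, d(F,PW)=87/2, d(MU,PW)=53/2, d(O,PW)=9/2, d(PW,Z)=65/2
3. join O+PW (d=9/2, Q=-234) ⇒ OPW; edges |O|=-5/2, |PW|=7
  updated: d(D,OPW)=77/4, d(F,OPW)=69/2, d(MU,OPW)=147/4, d(OPW,Z)=22
4. join D+OPW (d=77/4, Q=-160) ⇒ DOPW; edges |D|=101/12, |OPW|=65/6
  updated: d(DOPW,F)=169/8, d(DOPW,MU)=97/4, d(DOPW,Z)=123/8
5. join DOPW+MU (d=97/4, Q=-171/2) ⇒ DMOPUW; edges |DOPW|=9, |MU|=61/4
  updated: d(DMOPUW,F)=191/16, d(DMOPUW,Z)=105/16
6. join DMOPUW+F (d=191/16, Q=-61/2) ⇒ DFMOPUW; edges |DMOPUW|=13/4, |F|=139/16
  updated: d(DFMOPUW,Z)=53/16
7. join DFMOPUW+Z (d=53/16) ⇒ DFMOPUWZ; edges |DFMOPUW|=53/32, |Z|=53/32
final tree: ((((D:101/12,(O:-5/2,(P:7/5,W:58/5):7):65/6):9,(M:11/4,U:13/4):61/4):13/4,F:139/16):53/32,Z:53/32)
total length: 329/4

13/4,139/16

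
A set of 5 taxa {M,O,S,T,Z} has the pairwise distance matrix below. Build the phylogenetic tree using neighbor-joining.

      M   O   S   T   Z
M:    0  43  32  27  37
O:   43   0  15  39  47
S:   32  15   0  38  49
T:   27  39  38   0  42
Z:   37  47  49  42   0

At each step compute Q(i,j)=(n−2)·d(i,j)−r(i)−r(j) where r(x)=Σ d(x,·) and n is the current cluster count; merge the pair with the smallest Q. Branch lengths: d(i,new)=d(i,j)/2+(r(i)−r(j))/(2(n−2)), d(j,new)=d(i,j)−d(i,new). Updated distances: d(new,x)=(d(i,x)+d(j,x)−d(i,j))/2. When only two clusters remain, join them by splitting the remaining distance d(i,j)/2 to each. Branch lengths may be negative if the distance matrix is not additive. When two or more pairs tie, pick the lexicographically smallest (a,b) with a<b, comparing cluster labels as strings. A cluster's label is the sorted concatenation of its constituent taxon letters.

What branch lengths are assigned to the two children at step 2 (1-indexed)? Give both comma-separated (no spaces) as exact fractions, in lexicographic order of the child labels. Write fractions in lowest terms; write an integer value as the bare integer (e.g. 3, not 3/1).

12,15

1. join O+S (d=15, Q=-233) ⇒ OS; edges |O|=55/6, |S|=35/6
  updated: d(M,OS)=30, d(OS,T)=31, d(OS,Z)=81/2
2. join M+T (d=27, Q=-140) ⇒ MT; edges |M|=12, |T|=15
  updated: d(MT,OS)=17, d(MT,Z)=26
3. join MT+OS (d=17, Q=-167/2) ⇒ MOST; edges |MT|=5/4, |OS|=63/4
  updated: d(MOST,Z)=99/4
4. join MOST+Z (d=99/4) ⇒ MOSTZ; edges |MOST|=99/8, |Z|=99/8
final tree: (((M:12,T:15):5/4,(O:55/6,S:35/6):63/4):99/8,Z:99/8)
total length: 335/4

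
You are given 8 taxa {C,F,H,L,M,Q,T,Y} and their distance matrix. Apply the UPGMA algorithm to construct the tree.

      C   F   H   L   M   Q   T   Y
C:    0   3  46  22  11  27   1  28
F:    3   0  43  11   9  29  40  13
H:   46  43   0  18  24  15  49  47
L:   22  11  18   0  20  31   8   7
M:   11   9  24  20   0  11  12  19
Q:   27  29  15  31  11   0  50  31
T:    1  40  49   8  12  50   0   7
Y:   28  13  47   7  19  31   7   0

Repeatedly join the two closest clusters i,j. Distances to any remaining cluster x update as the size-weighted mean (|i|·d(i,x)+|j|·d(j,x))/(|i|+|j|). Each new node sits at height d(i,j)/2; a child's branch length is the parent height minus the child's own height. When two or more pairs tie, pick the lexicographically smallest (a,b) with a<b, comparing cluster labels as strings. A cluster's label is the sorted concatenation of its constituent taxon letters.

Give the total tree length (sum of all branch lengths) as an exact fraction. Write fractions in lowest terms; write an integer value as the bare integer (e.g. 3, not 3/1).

step 1: merge (C,T) at d=1; branch lengths C→1/2, T→1/2; new cluster CT
  updated: d(CT,F)=43/2, d(CT,H)=95/2, d(CT,L)=15, d(CT,M)=23/2, d(CT,Q)=77/2, d(CT,Y)=35/2
step 2: merge (L,Y) at d=7; branch lengths L→7/2, Y→7/2; new cluster LY
  updated: d(CT,LY)=65/4, d(F,LY)=12, d(H,LY)=65/2, d(LY,M)=39/2, d(LY,Q)=31
step 3: merge (F,M) at d=9; branch lengths F→9/2, M→9/2; new cluster FM
  updated: d(CT,FM)=33/2, d(FM,H)=67/2, d(FM,LY)=63/4, d(FM,Q)=20
step 4: merge (H,Q) at d=15; branch lengths H→15/2, Q→15/2; new cluster HQ
  updated: d(CT,HQ)=43, d(FM,HQ)=107/4, d(HQ,LY)=127/4
step 5: merge (FM,LY) at d=63/4; branch lengths FM→27/8, LY→35/8; new cluster FLMY
  updated: d(CT,FLMY)=131/8, d(FLMY,HQ)=117/4
step 6: merge (CT,FLMY) at d=131/8; branch lengths CT→123/16, FLMY→5/16; new cluster CFLMTY
  updated: d(CFLMTY,HQ)=203/6
step 7: merge (CFLMTY,HQ) at d=203/6; branch lengths CFLMTY→419/48, HQ→113/12; new cluster CFHLMQTY
final tree: (((C:1/2,T:1/2):123/16,((F:9/2,M:9/2):27/8,(L:7/2,Y:7/2):35/8):5/16):419/48,(H:15/2,Q:15/2):113/12)
total length: 3163/48

3163/48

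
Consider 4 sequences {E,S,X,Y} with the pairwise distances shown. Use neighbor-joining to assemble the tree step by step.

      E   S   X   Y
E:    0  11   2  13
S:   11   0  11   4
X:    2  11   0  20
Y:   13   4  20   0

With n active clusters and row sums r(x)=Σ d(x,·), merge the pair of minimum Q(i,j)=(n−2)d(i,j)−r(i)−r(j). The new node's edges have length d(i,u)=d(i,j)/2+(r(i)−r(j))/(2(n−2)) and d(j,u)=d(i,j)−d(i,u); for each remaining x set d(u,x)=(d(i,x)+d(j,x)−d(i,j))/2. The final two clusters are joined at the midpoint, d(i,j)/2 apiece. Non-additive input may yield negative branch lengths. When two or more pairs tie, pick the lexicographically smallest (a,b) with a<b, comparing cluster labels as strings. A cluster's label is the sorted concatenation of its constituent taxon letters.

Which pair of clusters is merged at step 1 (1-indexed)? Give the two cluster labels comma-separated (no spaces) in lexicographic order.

iteration 1: select E,X (d=2, Q=-55); attach at lengths (-3/4, 11/4); label the merged cluster EX
  updated: d(EX,S)=10, d(EX,Y)=31/2
iteration 2: select EX,S (d=10, Q=-59/2); attach at lengths (43/4, -3/4); label the merged cluster ESX
  updated: d(ESX,Y)=19/4
iteration 3: select ESX,Y (d=19/4); attach at lengths (19/8, 19/8); label the merged cluster ESXY
final tree: (((E:-3/4,X:11/4):43/4,S:-3/4):19/8,Y:19/8)
total length: 67/4

E,X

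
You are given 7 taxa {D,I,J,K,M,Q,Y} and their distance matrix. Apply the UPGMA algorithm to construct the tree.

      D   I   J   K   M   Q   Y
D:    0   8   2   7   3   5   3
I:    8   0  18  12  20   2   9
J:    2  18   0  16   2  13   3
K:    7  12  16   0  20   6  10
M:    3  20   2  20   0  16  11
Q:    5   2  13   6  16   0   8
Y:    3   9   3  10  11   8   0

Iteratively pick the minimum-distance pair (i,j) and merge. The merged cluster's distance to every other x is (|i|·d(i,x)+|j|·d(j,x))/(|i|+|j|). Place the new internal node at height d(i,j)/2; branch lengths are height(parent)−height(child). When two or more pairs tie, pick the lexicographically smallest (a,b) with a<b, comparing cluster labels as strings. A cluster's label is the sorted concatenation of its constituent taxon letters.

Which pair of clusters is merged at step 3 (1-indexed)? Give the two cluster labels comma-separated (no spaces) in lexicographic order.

step 1: merge (D,J) at d=2; branch lengths D→1, J→1; new cluster DJ
  updated: d(DJ,I)=13, d(DJ,K)=23/2, d(DJ,M)=5/2, d(DJ,Q)=9, d(DJ,Y)=3
step 2: merge (I,Q) at d=2; branch lengths I→1, Q→1; new cluster IQ
  updated: d(DJ,IQ)=11, d(IQ,K)=9, d(IQ,M)=18, d(IQ,Y)=17/2
step 3: merge (DJ,M) at d=5/2; branch lengths DJ→1/4, M→5/4; new cluster DJM
  updated: d(DJM,IQ)=40/3, d(DJM,K)=43/3, d(DJM,Y)=17/3
step 4: merge (DJM,Y) at d=17/3; branch lengths DJM→19/12, Y→17/6; new cluster DJMY
  updated: d(DJMY,IQ)=97/8, d(DJMY,K)=53/4
step 5: merge (IQ,K) at d=9; branch lengths IQ→7/2, K→9/2; new cluster IKQ
  updated: d(DJMY,IKQ)=25/2
step 6: merge (DJMY,IKQ) at d=25/2; branch lengths DJMY→41/12, IKQ→7/4; new cluster DIJKMQY
final tree: ((((D:1,J:1):1/4,M:5/4):19/12,Y:17/6):41/12,((I:1,Q:1):7/2,K:9/2):7/4)
total length: 277/12

DJ,M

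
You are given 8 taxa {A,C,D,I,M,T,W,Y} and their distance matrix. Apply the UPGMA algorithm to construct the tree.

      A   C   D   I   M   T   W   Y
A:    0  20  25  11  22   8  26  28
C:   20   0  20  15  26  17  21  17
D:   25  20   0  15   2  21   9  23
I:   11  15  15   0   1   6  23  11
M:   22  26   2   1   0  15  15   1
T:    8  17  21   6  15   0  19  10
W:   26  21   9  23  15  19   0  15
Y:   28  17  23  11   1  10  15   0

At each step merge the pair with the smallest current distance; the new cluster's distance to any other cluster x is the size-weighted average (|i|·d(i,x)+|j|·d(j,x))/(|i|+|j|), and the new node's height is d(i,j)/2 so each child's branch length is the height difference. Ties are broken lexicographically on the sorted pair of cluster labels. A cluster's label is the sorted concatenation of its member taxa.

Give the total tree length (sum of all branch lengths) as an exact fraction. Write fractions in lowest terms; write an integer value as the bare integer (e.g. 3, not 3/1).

5071/105

1. join I+M (d=1) ⇒ IM; edges |I|=1/2, |M|=1/2
  updated: d(A,IM)=33/2, d(C,IM)=41/2, d(D,IM)=17/2, d(IM,T)=21/2, d(IM,W)=19, d(IM,Y)=6
2. join IM+Y (d=6) ⇒ IMY; edges |IM|=5/2, |Y|=3
  updated: d(A,IMY)=61/3, d(C,IMY)=58/3, d(D,IMY)=40/3, d(IMY,T)=31/3, d(IMY,W)=53/3
3. join A+T (d=8) ⇒ AT; edges |A|=4, |T|=4
  updated: d(AT,C)=37/2, d(AT,D)=23, d(AT,IMY)=46/3, d(AT,W)=45/2
4. join D+W (d=9) ⇒ DW; edges |D|=9/2, |W|=9/2
  updated: d(AT,DW)=91/4, d(C,DW)=41/2, d(DW,IMY)=31/2
5. join AT+IMY (d=46/3) ⇒ AIMTY; edges |AT|=11/3, |IMY|=14/3
  updated: d(AIMTY,C)=19, d(AIMTY,DW)=92/5
6. join AIMTY+DW (d=92/5) ⇒ ADIMTWY; edges |AIMTY|=23/15, |DW|=47/10
  updated: d(ADIMTWY,C)=136/7
7. join ADIMTWY+C (d=136/7) ⇒ ACDIMTWY; edges |ADIMTWY|=18/35, |C|=68/7
final tree: ((((A:4,T:4):11/3,((I:1/2,M:1/2):5/2,Y:3):14/3):23/15,(D:9/2,W:9/2):47/10):18/35,C:68/7)
total length: 5071/105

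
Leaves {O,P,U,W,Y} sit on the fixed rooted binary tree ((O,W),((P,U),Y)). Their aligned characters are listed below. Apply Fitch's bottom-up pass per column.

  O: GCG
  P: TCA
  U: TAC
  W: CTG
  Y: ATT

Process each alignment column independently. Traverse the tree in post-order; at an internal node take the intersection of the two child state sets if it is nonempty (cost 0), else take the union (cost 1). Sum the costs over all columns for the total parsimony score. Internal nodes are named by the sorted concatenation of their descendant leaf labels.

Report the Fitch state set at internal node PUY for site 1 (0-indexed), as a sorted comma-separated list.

site 0, node OW: O={G} ∪ W={C} → {C,G} (+1)
site 0, node PU: P={T} ∩ U={T} → {T} (+0)
site 0, node PUY: PU={T} ∪ Y={A} → {A,T} (+1)
site 0, node OPUWY: OW={C,G} ∪ PUY={A,T} → {A,C,G,T} (+1)
site 1, node OW: O={C} ∪ W={T} → {C,T} (+1)
site 1, node PU: P={C} ∪ U={A} → {A,C} (+1)
site 1, node PUY: PU={A,C} ∪ Y={T} → {A,C,T} (+1)
site 1, node OPUWY: OW={C,T} ∩ PUY={A,C,T} → {C,T} (+0)
site 2, node OW: O={G} ∩ W={G} → {G} (+0)
site 2, node PU: P={A} ∪ U={C} → {A,C} (+1)
site 2, node PUY: PU={A,C} ∪ Y={T} → {A,C,T} (+1)
site 2, node OPUWY: OW={G} ∪ PUY={A,C,T} → {A,C,G,T} (+1)
per-site changes: [3, 3, 3]; total = 9

A,C,T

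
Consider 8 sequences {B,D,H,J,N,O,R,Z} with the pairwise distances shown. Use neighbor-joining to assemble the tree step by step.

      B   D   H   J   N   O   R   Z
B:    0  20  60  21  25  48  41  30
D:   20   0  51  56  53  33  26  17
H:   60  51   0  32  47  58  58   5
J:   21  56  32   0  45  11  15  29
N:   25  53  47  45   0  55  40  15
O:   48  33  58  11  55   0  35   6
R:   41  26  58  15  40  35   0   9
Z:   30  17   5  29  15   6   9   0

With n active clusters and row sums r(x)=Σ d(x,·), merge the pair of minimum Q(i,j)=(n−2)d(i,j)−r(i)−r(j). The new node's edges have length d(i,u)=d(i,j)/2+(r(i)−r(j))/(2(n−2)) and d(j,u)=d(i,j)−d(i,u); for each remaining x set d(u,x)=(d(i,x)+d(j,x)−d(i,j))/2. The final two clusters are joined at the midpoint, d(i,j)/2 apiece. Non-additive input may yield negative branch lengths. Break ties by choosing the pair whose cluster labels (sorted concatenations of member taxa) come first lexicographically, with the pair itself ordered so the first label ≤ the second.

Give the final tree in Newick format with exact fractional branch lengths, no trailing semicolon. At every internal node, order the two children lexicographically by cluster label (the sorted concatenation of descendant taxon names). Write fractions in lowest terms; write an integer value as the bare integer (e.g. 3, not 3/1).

step 1: merge (H,Z) at d=5, Q=-392; branch lengths H→115/6, Z→-85/6; new cluster HZ
  updated: d(B,HZ)=85/2, d(D,HZ)=63/2, d(HZ,J)=28, d(HZ,N)=57/2, d(HZ,O)=59/2, d(HZ,R)=31
step 2: merge (J,O) at d=11, Q=-665/2; branch lengths J→39/20, O→181/20; new cluster JO
  updated: d(B,JO)=29, d(D,JO)=39, d(HZ,JO)=93/4, d(JO,N)=89/2, d(JO,R)=39/2
step 3: merge (B,N) at d=25, Q=-497/2; branch lengths B→133/16, N→267/16; new cluster BN
  updated: d(BN,D)=24, d(BN,HZ)=23, d(BN,JO)=97/4, d(BN,R)=28
step 4: merge (JO,R) at d=39/2, Q=-152; branch lengths JO→10, R→19/2; new cluster JOR
  updated: d(BN,JOR)=131/8, d(D,JOR)=91/4, d(HZ,JOR)=139/8
step 5: merge (BN,D) at d=24, Q=-749/8; branch lengths BN→265/32, D→503/32; new cluster BDN
  updated: d(BDN,HZ)=61/4, d(BDN,JOR)=121/16
step 6: merge (BDN,HZ) at d=61/4, Q=-643/16; branch lengths BDN→87/32, HZ→401/32; new cluster BDHNZ
  updated: d(BDHNZ,JOR)=155/32
step 7: merge (BDHNZ,JOR) at d=155/32; branch lengths BDHNZ→155/64, JOR→155/64; new cluster BDHJNORZ
final tree: ((((B:133/16,N:267/16):265/32,D:503/32):87/32,(H:115/6,Z:-85/6):401/32):155/64,((J:39/20,O:181/20):10,R:19/2):155/64)
total length: 3347/32

((((B:133/16,N:267/16):265/32,D:503/32):87/32,(H:115/6,Z:-85/6):401/32):155/64,((J:39/20,O:181/20):10,R:19/2):155/64)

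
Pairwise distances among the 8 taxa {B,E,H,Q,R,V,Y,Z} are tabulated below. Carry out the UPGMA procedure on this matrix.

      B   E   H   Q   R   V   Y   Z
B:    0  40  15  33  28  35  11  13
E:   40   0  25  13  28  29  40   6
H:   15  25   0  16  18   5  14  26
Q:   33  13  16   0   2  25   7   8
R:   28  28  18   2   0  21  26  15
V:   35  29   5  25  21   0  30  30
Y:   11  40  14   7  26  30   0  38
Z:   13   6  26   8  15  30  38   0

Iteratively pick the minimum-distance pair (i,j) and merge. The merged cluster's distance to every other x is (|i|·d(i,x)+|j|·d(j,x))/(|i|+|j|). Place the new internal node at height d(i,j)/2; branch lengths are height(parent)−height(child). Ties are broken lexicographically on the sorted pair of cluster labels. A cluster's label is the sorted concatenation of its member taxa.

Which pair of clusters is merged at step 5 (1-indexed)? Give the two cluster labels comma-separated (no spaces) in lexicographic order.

EZ,QR

1. join Q+R (d=2) ⇒ QR; edges |Q|=1, |R|=1
  updated: d(B,QR)=61/2, d(E,QR)=41/2, d(H,QR)=17, d(QR,V)=23, d(QR,Y)=33/2, d(QR,Z)=23/2
2. join H+V (d=5) ⇒ HV; edges |H|=5/2, |V|=5/2
  updated: d(B,HV)=25, d(E,HV)=27, d(HV,QR)=20, d(HV,Y)=22, d(HV,Z)=28
3. join E+Z (d=6) ⇒ EZ; edges |E|=3, |Z|=3
  updated: d(B,EZ)=53/2, d(EZ,HV)=55/2, d(EZ,QR)=16, d(EZ,Y)=39
4. join B+Y (d=11) ⇒ BY; edges |B|=11/2, |Y|=11/2
  updated: d(BY,EZ)=131/4, d(BY,HV)=47/2, d(BY,QR)=47/2
5. join EZ+QR (d=16) ⇒ EQRZ; edges |EZ|=5, |QR|=7
  updated: d(BY,EQRZ)=225/8, d(EQRZ,HV)=95/4
6. join BY+HV (d=47/2) ⇒ BHVY; edges |BY|=25/4, |HV|=37/4
  updated: d(BHVY,EQRZ)=415/16
7. join BHVY+EQRZ (d=415/16) ⇒ BEHQRVYZ; edges |BHVY|=39/32, |EQRZ|=159/32
final tree: (((B:11/2,Y:11/2):25/4,(H:5/2,V:5/2):37/4):39/32,((E:3,Z:3):5,(Q:1,R:1):7):159/32)
total length: 923/16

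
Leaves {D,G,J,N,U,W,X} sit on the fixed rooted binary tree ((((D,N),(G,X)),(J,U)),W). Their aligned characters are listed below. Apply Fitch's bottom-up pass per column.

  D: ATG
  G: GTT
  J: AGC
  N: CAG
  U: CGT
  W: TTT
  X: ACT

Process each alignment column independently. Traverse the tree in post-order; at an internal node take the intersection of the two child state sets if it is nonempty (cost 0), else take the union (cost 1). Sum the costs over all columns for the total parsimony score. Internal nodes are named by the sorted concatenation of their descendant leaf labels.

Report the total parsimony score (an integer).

[col 0] DN: children D:{A}, N:{C} ∪→ {A,C}; cost 1
[col 0] GX: children G:{G}, X:{A} ∪→ {A,G}; cost 1
[col 0] DGNX: children DN:{A,C}, GX:{A,G} ∩→ {A}; cost 0
[col 0] JU: children J:{A}, U:{C} ∪→ {A,C}; cost 1
[col 0] DGJNUX: children DGNX:{A}, JU:{A,C} ∩→ {A}; cost 0
[col 0] DGJNUWX: children DGJNUX:{A}, W:{T} ∪→ {A,T}; cost 1
[col 1] DN: children D:{T}, N:{A} ∪→ {A,T}; cost 1
[col 1] GX: children G:{T}, X:{C} ∪→ {C,T}; cost 1
[col 1] DGNX: children DN:{A,T}, GX:{C,T} ∩→ {T}; cost 0
[col 1] JU: children J:{G}, U:{G} ∩→ {G}; cost 0
[col 1] DGJNUX: children DGNX:{T}, JU:{G} ∪→ {G,T}; cost 1
[col 1] DGJNUWX: children DGJNUX:{G,T}, W:{T} ∩→ {T}; cost 0
[col 2] DN: children D:{G}, N:{G} ∩→ {G}; cost 0
[col 2] GX: children G:{T}, X:{T} ∩→ {T}; cost 0
[col 2] DGNX: children DN:{G}, GX:{T} ∪→ {G,T}; cost 1
[col 2] JU: children J:{C}, U:{T} ∪→ {C,T}; cost 1
[col 2] DGJNUX: children DGNX:{G,T}, JU:{C,T} ∩→ {T}; cost 0
[col 2] DGJNUWX: children DGJNUX:{T}, W:{T} ∩→ {T}; cost 0
per-site changes: [4, 3, 2]; total = 9

9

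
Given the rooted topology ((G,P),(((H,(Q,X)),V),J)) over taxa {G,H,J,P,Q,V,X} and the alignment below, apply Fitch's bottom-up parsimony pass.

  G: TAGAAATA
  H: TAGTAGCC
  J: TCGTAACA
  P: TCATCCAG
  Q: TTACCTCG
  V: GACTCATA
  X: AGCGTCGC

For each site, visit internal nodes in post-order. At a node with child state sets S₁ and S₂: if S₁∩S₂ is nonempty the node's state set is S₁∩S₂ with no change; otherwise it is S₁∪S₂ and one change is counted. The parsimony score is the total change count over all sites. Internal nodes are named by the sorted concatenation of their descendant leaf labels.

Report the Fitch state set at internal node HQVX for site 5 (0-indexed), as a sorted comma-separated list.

A,C,G,T

GP@0: {T} ∩ {T} = {T} (intersection, +0)
QX@0: {T} ∪ {A} = {A,T} (union, +1)
HQX@0: {T} ∩ {A,T} = {T} (intersection, +0)
HQVX@0: {T} ∪ {G} = {G,T} (union, +1)
HJQVX@0: {G,T} ∩ {T} = {T} (intersection, +0)
GHJPQVX@0: {T} ∩ {T} = {T} (intersection, +0)
GP@1: {A} ∪ {C} = {A,C} (union, +1)
QX@1: {T} ∪ {G} = {G,T} (union, +1)
HQX@1: {A} ∪ {G,T} = {A,G,T} (union, +1)
HQVX@1: {A,G,T} ∩ {A} = {A} (intersection, +0)
HJQVX@1: {A} ∪ {C} = {A,C} (union, +1)
GHJPQVX@1: {A,C} ∩ {A,C} = {A,C} (intersection, +0)
GP@2: {G} ∪ {A} = {A,G} (union, +1)
QX@2: {A} ∪ {C} = {A,C} (union, +1)
HQX@2: {G} ∪ {A,C} = {A,C,G} (union, +1)
HQVX@2: {A,C,G} ∩ {C} = {C} (intersection, +0)
HJQVX@2: {C} ∪ {G} = {C,G} (union, +1)
GHJPQVX@2: {A,G} ∩ {C,G} = {G} (intersection, +0)
GP@3: {A} ∪ {T} = {A,T} (union, +1)
QX@3: {C} ∪ {G} = {C,G} (union, +1)
HQX@3: {T} ∪ {C,G} = {C,G,T} (union, +1)
HQVX@3: {C,G,T} ∩ {T} = {T} (intersection, +0)
HJQVX@3: {T} ∩ {T} = {T} (intersection, +0)
GHJPQVX@3: {A,T} ∩ {T} = {T} (intersection, +0)
GP@4: {A} ∪ {C} = {A,C} (union, +1)
QX@4: {C} ∪ {T} = {C,T} (union, +1)
HQX@4: {A} ∪ {C,T} = {A,C,T} (union, +1)
HQVX@4: {A,C,T} ∩ {C} = {C} (intersection, +0)
HJQVX@4: {C} ∪ {A} = {A,C} (union, +1)
GHJPQVX@4: {A,C} ∩ {A,C} = {A,C} (intersection, +0)
GP@5: {A} ∪ {C} = {A,C} (union, +1)
QX@5: {T} ∪ {C} = {C,T} (union, +1)
HQX@5: {G} ∪ {C,T} = {C,G,T} (union, +1)
HQVX@5: {C,G,T} ∪ {A} = {A,C,G,T} (union, +1)
HJQVX@5: {A,C,G,T} ∩ {A} = {A} (intersection, +0)
GHJPQVX@5: {A,C} ∩ {A} = {A} (intersection, +0)
GP@6: {T} ∪ {A} = {A,T} (union, +1)
QX@6: {C} ∪ {G} = {C,G} (union, +1)
HQX@6: {C} ∩ {C,G} = {C} (intersection, +0)
HQVX@6: {C} ∪ {T} = {C,T} (union, +1)
HJQVX@6: {C,T} ∩ {C} = {C} (intersection, +0)
GHJPQVX@6: {A,T} ∪ {C} = {A,C,T} (union, +1)
GP@7: {A} ∪ {G} = {A,G} (union, +1)
QX@7: {G} ∪ {C} = {C,G} (union, +1)
HQX@7: {C} ∩ {C,G} = {C} (intersection, +0)
HQVX@7: {C} ∪ {A} = {A,C} (union, +1)
HJQVX@7: {A,C} ∩ {A} = {A} (intersection, +0)
GHJPQVX@7: {A,G} ∩ {A} = {A} (intersection, +0)
per-site changes: [2, 4, 4, 3, 4, 4, 4, 3]; total = 28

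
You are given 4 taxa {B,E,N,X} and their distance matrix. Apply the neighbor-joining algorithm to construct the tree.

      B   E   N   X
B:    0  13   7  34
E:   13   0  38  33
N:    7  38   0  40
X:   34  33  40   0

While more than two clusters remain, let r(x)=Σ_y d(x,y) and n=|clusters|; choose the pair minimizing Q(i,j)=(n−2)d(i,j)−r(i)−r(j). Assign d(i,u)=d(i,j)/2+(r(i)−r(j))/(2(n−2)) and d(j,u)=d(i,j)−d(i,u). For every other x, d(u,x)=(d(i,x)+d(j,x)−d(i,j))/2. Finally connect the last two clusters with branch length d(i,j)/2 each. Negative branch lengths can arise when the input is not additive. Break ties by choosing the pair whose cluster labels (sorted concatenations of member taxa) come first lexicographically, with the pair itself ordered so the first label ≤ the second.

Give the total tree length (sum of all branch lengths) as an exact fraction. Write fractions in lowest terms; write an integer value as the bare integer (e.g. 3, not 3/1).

iteration 1: select B,N (d=7, Q=-125); attach at lengths (-17/4, 45/4); label the merged cluster BN
  updated: d(BN,E)=22, d(BN,X)=67/2
iteration 2: select BN,E (d=22, Q=-177/2); attach at lengths (45/4, 43/4); label the merged cluster BEN
  updated: d(BEN,X)=89/4
iteration 3: select BEN,X (d=89/4); attach at lengths (89/8, 89/8); label the merged cluster BENX
final tree: (((B:-17/4,N:45/4):45/4,E:43/4):89/8,X:89/8)
total length: 205/4

205/4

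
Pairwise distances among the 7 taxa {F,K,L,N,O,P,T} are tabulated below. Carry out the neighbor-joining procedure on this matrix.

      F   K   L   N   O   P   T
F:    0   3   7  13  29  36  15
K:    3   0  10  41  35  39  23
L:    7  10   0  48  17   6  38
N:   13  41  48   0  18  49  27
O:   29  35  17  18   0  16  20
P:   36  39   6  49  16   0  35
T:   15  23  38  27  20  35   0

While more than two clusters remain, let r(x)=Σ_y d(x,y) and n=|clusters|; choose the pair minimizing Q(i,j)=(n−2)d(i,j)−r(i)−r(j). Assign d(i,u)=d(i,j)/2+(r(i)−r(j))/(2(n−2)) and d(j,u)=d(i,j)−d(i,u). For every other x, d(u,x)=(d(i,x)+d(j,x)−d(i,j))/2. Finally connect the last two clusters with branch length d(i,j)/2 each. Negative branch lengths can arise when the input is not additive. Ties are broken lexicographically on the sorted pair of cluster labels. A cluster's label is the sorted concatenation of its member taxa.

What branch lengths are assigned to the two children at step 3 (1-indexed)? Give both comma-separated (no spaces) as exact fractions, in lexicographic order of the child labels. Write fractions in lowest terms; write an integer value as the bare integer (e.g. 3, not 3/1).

-21/4,33/4

iteration 1: select L,P (d=6, Q=-277); attach at lengths (-5/2, 17/2); label the merged cluster LP
  updated: d(F,LP)=37/2, d(K,LP)=43/2, d(LP,N)=91/2, d(LP,O)=27/2, d(LP,T)=67/2
iteration 2: select LP,O (d=27/2, Q=-194); attach at lengths (71/8, 37/8); label the merged cluster LOP
  updated: d(F,LOP)=17, d(K,LOP)=43/2, d(LOP,N)=25, d(LOP,T)=20
iteration 3: select F,K (d=3, Q=-255/2); attach at lengths (-21/4, 33/4); label the merged cluster FK
  updated: d(FK,LOP)=71/4, d(FK,N)=51/2, d(FK,T)=35/2
iteration 4: select FK,T (d=35/2, Q=-361/4); attach at lengths (125/16, 155/16); label the merged cluster FKT
  updated: d(FKT,LOP)=81/8, d(FKT,N)=35/2
iteration 5: select FKT,LOP (d=81/8, Q=-421/8); attach at lengths (21/16, 141/16); label the merged cluster FKLOPT
  updated: d(FKLOPT,N)=259/16
iteration 6: select FKLOPT,N (d=259/16); attach at lengths (259/32, 259/32); label the merged cluster FKLNOPT
final tree: ((((F:-21/4,K:33/4):125/16,T:155/16):21/16,((L:-5/2,P:17/2):71/8,O:37/8):141/16):259/32,N:259/32)
total length: 1061/16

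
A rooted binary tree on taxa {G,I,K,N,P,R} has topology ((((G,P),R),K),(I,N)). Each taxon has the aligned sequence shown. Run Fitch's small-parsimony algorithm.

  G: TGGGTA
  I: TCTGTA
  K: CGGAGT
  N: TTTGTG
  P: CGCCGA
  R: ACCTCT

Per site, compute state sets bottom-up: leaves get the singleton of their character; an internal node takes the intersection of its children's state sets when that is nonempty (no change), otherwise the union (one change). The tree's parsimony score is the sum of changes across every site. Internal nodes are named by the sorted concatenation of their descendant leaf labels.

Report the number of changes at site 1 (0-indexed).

3

site 0, node GP: G={T} ∪ P={C} → {C,T} (+1)
site 0, node GPR: GP={C,T} ∪ R={A} → {A,C,T} (+1)
site 0, node GKPR: GPR={A,C,T} ∩ K={C} → {C} (+0)
site 0, node IN: I={T} ∩ N={T} → {T} (+0)
site 0, node GIKNPR: GKPR={C} ∪ IN={T} → {C,T} (+1)
site 1, node GP: G={G} ∩ P={G} → {G} (+0)
site 1, node GPR: GP={G} ∪ R={C} → {C,G} (+1)
site 1, node GKPR: GPR={C,G} ∩ K={G} → {G} (+0)
site 1, node IN: I={C} ∪ N={T} → {C,T} (+1)
site 1, node GIKNPR: GKPR={G} ∪ IN={C,T} → {C,G,T} (+1)
site 2, node GP: G={G} ∪ P={C} → {C,G} (+1)
site 2, node GPR: GP={C,G} ∩ R={C} → {C} (+0)
site 2, node GKPR: GPR={C} ∪ K={G} → {C,G} (+1)
site 2, node IN: I={T} ∩ N={T} → {T} (+0)
site 2, node GIKNPR: GKPR={C,G} ∪ IN={T} → {C,G,T} (+1)
site 3, node GP: G={G} ∪ P={C} → {C,G} (+1)
site 3, node GPR: GP={C,G} ∪ R={T} → {C,G,T} (+1)
site 3, node GKPR: GPR={C,G,T} ∪ K={A} → {A,C,G,T} (+1)
site 3, node IN: I={G} ∩ N={G} → {G} (+0)
site 3, node GIKNPR: GKPR={A,C,G,T} ∩ IN={G} → {G} (+0)
site 4, node GP: G={T} ∪ P={G} → {G,T} (+1)
site 4, node GPR: GP={G,T} ∪ R={C} → {C,G,T} (+1)
site 4, node GKPR: GPR={C,G,T} ∩ K={G} → {G} (+0)
site 4, node IN: I={T} ∩ N={T} → {T} (+0)
site 4, node GIKNPR: GKPR={G} ∪ IN={T} → {G,T} (+1)
site 5, node GP: G={A} ∩ P={A} → {A} (+0)
site 5, node GPR: GP={A} ∪ R={T} → {A,T} (+1)
site 5, node GKPR: GPR={A,T} ∩ K={T} → {T} (+0)
site 5, node IN: I={A} ∪ N={G} → {A,G} (+1)
site 5, node GIKNPR: GKPR={T} ∪ IN={A,G} → {A,G,T} (+1)
per-site changes: [3, 3, 3, 3, 3, 3]; total = 18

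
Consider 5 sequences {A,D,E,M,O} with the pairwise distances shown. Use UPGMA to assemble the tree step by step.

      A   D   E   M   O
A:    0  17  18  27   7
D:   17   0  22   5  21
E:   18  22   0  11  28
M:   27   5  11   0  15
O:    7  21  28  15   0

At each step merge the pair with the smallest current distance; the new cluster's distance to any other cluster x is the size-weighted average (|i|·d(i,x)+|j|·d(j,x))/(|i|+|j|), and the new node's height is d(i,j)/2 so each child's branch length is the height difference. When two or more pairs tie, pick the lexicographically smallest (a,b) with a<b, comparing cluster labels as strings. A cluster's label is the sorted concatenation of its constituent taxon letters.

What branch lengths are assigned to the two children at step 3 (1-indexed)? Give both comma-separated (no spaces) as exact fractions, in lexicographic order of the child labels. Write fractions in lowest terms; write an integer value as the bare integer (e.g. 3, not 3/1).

23/4,33/4

1. join D+M (d=5) ⇒ DM; edges |D|=5/2, |M|=5/2
  updated: d(A,DM)=22, d(DM,E)=33/2, d(DM,O)=18
2. join A+O (d=7) ⇒ AO; edges |A|=7/2, |O|=7/2
  updated: d(AO,DM)=20, d(AO,E)=23
3. join DM+E (d=33/2) ⇒ DEM; edges |DM|=23/4, |E|=33/4
  updated: d(AO,DEM)=21
4. join AO+DEM (d=21) ⇒ ADEMO; edges |AO|=7, |DEM|=9/4
final tree: ((A:7/2,O:7/2):7,((D:5/2,M:5/2):23/4,E:33/4):9/4)
total length: 141/4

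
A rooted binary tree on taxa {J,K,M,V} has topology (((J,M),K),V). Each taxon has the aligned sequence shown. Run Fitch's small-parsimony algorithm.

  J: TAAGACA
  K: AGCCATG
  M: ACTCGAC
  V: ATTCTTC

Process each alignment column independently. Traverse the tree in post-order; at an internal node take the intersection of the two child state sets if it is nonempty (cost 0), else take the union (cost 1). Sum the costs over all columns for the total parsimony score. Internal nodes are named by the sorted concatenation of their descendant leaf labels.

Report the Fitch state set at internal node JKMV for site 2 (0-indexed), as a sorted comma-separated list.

JM@0: {T} ∪ {A} = {A,T} (union, +1)
JKM@0: {A,T} ∩ {A} = {A} (intersection, +0)
JKMV@0: {A} ∩ {A} = {A} (intersection, +0)
JM@1: {A} ∪ {C} = {A,C} (union, +1)
JKM@1: {A,C} ∪ {G} = {A,C,G} (union, +1)
JKMV@1: {A,C,G} ∪ {T} = {A,C,G,T} (union, +1)
JM@2: {A} ∪ {T} = {A,T} (union, +1)
JKM@2: {A,T} ∪ {C} = {A,C,T} (union, +1)
JKMV@2: {A,C,T} ∩ {T} = {T} (intersection, +0)
JM@3: {G} ∪ {C} = {C,G} (union, +1)
JKM@3: {C,G} ∩ {C} = {C} (intersection, +0)
JKMV@3: {C} ∩ {C} = {C} (intersection, +0)
JM@4: {A} ∪ {G} = {A,G} (union, +1)
JKM@4: {A,G} ∩ {A} = {A} (intersection, +0)
JKMV@4: {A} ∪ {T} = {A,T} (union, +1)
JM@5: {C} ∪ {A} = {A,C} (union, +1)
JKM@5: {A,C} ∪ {T} = {A,C,T} (union, +1)
JKMV@5: {A,C,T} ∩ {T} = {T} (intersection, +0)
JM@6: {A} ∪ {C} = {A,C} (union, +1)
JKM@6: {A,C} ∪ {G} = {A,C,G} (union, +1)
JKMV@6: {A,C,G} ∩ {C} = {C} (intersection, +0)
per-site changes: [1, 3, 2, 1, 2, 2, 2]; total = 13

T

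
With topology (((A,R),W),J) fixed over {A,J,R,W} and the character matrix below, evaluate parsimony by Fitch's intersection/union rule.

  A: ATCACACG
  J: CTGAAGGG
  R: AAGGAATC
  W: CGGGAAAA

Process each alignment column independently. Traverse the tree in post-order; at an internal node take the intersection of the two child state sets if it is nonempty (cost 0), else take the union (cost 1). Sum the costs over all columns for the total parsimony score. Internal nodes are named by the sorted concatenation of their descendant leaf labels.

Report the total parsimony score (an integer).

[col 0] AR: children A:{A}, R:{A} ∩→ {A}; cost 0
[col 0] ARW: children AR:{A}, W:{C} ∪→ {A,C}; cost 1
[col 0] AJRW: children ARW:{A,C}, J:{C} ∩→ {C}; cost 0
[col 1] AR: children A:{T}, R:{A} ∪→ {A,T}; cost 1
[col 1] ARW: children AR:{A,T}, W:{G} ∪→ {A,G,T}; cost 1
[col 1] AJRW: children ARW:{A,G,T}, J:{T} ∩→ {T}; cost 0
[col 2] AR: children A:{C}, R:{G} ∪→ {C,G}; cost 1
[col 2] ARW: children AR:{C,G}, W:{G} ∩→ {G}; cost 0
[col 2] AJRW: children ARW:{G}, J:{G} ∩→ {G}; cost 0
[col 3] AR: children A:{A}, R:{G} ∪→ {A,G}; cost 1
[col 3] ARW: children AR:{A,G}, W:{G} ∩→ {G}; cost 0
[col 3] AJRW: children ARW:{G}, J:{A} ∪→ {A,G}; cost 1
[col 4] AR: children A:{C}, R:{A} ∪→ {A,C}; cost 1
[col 4] ARW: children AR:{A,C}, W:{A} ∩→ {A}; cost 0
[col 4] AJRW: children ARW:{A}, J:{A} ∩→ {A}; cost 0
[col 5] AR: children A:{A}, R:{A} ∩→ {A}; cost 0
[col 5] ARW: children AR:{A}, W:{A} ∩→ {A}; cost 0
[col 5] AJRW: children ARW:{A}, J:{G} ∪→ {A,G}; cost 1
[col 6] AR: children A:{C}, R:{T} ∪→ {C,T}; cost 1
[col 6] ARW: children AR:{C,T}, W:{A} ∪→ {A,C,T}; cost 1
[col 6] AJRW: children ARW:{A,C,T}, J:{G} ∪→ {A,C,G,T}; cost 1
[col 7] AR: children A:{G}, R:{C} ∪→ {C,G}; cost 1
[col 7] ARW: children AR:{C,G}, W:{A} ∪→ {A,C,G}; cost 1
[col 7] AJRW: children ARW:{A,C,G}, J:{G} ∩→ {G}; cost 0
per-site changes: [1, 2, 1, 2, 1, 1, 3, 2]; total = 13

13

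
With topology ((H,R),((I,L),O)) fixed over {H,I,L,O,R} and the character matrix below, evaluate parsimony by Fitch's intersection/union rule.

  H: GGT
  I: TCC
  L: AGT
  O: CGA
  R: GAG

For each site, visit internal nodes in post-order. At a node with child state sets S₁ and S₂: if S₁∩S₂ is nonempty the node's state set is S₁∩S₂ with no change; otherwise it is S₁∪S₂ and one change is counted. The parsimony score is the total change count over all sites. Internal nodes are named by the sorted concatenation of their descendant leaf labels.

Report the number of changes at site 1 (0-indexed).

site 0, node HR: H={G} ∩ R={G} → {G} (+0)
site 0, node IL: I={T} ∪ L={A} → {A,T} (+1)
site 0, node ILO: IL={A,T} ∪ O={C} → {A,C,T} (+1)
site 0, node HILOR: HR={G} ∪ ILO={A,C,T} → {A,C,G,T} (+1)
site 1, node HR: H={G} ∪ R={A} → {A,G} (+1)
site 1, node IL: I={C} ∪ L={G} → {C,G} (+1)
site 1, node ILO: IL={C,G} ∩ O={G} → {G} (+0)
site 1, node HILOR: HR={A,G} ∩ ILO={G} → {G} (+0)
site 2, node HR: H={T} ∪ R={G} → {G,T} (+1)
site 2, node IL: I={C} ∪ L={T} → {C,T} (+1)
site 2, node ILO: IL={C,T} ∪ O={A} → {A,C,T} (+1)
site 2, node HILOR: HR={G,T} ∩ ILO={A,C,T} → {T} (+0)
per-site changes: [3, 2, 3]; total = 8

2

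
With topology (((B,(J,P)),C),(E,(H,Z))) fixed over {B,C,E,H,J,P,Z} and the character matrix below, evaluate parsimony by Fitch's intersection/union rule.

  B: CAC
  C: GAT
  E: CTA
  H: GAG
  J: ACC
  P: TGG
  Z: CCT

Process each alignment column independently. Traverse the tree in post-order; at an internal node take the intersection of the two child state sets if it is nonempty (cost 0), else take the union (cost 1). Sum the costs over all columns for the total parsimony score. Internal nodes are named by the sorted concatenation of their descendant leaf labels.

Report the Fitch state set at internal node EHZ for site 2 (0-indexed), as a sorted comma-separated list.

A,G,T

site 0, node JP: J={A} ∪ P={T} → {A,T} (+1)
site 0, node BJP: B={C} ∪ JP={A,T} → {A,C,T} (+1)
site 0, node BCJP: BJP={A,C,T} ∪ C={G} → {A,C,G,T} (+1)
site 0, node HZ: H={G} ∪ Z={C} → {C,G} (+1)
site 0, node EHZ: E={C} ∩ HZ={C,G} → {C} (+0)
site 0, node BCEHJPZ: BCJP={A,C,G,T} ∩ EHZ={C} → {C} (+0)
site 1, node JP: J={C} ∪ P={G} → {C,G} (+1)
site 1, node BJP: B={A} ∪ JP={C,G} → {A,C,G} (+1)
site 1, node BCJP: BJP={A,C,G} ∩ C={A} → {A} (+0)
site 1, node HZ: H={A} ∪ Z={C} → {A,C} (+1)
site 1, node EHZ: E={T} ∪ HZ={A,C} → {A,C,T} (+1)
site 1, node BCEHJPZ: BCJP={A} ∩ EHZ={A,C,T} → {A} (+0)
site 2, node JP: J={C} ∪ P={G} → {C,G} (+1)
site 2, node BJP: B={C} ∩ JP={C,G} → {C} (+0)
site 2, node BCJP: BJP={C} ∪ C={T} → {C,T} (+1)
site 2, node HZ: H={G} ∪ Z={T} → {G,T} (+1)
site 2, node EHZ: E={A} ∪ HZ={G,T} → {A,G,T} (+1)
site 2, node BCEHJPZ: BCJP={C,T} ∩ EHZ={A,G,T} → {T} (+0)
per-site changes: [4, 4, 4]; total = 12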